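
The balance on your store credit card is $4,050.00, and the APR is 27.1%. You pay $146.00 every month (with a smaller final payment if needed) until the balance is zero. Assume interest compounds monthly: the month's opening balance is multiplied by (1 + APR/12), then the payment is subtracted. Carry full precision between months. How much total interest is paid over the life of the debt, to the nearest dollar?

$2,388

Monthly rate r = 27.1%/12 = 2.25833% = 0.0225833.
Payoff takes n = ⌈−ln(1 − rB₀/P)/ln(1+r)⌉ = ⌈44.094⌉ = 45 payments; the last is $13.90.
Total paid = 44·$146.00 + $13.90 = $6,437.90.
Total interest = total paid − principal = $6,437.90 − $4,050.00 = $2,387.90.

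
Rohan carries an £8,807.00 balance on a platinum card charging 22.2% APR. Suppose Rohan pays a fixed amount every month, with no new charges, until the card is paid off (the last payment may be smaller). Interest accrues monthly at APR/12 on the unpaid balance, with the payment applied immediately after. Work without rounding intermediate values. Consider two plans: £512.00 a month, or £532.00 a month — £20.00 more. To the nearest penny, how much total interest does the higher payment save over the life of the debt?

Monthly rate r = 22.2%/12 = 1.85% = 0.0185.
At £512.00/mo: n = ⌈−ln(1 − rB₀/P)/ln(1+r)⌉ = 21 payments (last £459.38); total interest = total paid − £8,807.00 = £1,892.38.
At £532.00/mo: 20 payments (last £504.28); total interest £1,805.28.
Interest saved = £1,892.38 − £1,805.28 = £87.10.

£87.10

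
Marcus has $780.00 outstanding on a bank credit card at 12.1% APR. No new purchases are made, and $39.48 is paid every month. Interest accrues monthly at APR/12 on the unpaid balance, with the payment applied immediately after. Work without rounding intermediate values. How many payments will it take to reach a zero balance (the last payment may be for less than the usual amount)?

Monthly rate r = 12.1%/12 = 1.00833% = 0.0100833.
Recurrence: B ← B·(1+r) − $39.48.
Month 1: interest $7.87; balance after payment $748.38.
Month 2: interest $7.55; balance after payment $716.45.
Closed form: n = −ln(1 − rB₀/P)/ln(1+r) = −ln(0.80079)/ln(1.01008) ≈ 22.144, so the balance reaches zero during payment 23.

23 payments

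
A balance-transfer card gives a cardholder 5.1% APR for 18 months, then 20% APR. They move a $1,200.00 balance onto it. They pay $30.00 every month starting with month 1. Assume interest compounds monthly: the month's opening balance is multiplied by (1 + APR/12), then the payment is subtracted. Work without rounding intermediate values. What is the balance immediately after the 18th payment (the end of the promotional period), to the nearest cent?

$735.24

Promo months 1–18 at r₀ = 5.1%/12 = 0.00425; months 19+ at r₁ = 20%/12 = 0.0166667.
After month 18: iterate B ← B·(1+r₀) − $30.00 for 18 months → $735.24.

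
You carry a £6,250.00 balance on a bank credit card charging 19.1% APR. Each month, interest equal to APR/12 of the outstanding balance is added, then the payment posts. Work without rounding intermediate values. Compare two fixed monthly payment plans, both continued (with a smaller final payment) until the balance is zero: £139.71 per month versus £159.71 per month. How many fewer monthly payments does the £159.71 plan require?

Monthly rate r = 19.1%/12 = 1.59167% = 0.0159167.
At £139.71/mo: n = ⌈−ln(1 − rB₀/P)/ln(1+r)⌉ = 79 payments (last £117.04); total interest = total paid − £6,250.00 = £4,764.42.
At £159.71/mo: 62 payments (last £120.63); total interest £3,612.94.
Payments saved = 79 − 62 = 17.

17 fewer payments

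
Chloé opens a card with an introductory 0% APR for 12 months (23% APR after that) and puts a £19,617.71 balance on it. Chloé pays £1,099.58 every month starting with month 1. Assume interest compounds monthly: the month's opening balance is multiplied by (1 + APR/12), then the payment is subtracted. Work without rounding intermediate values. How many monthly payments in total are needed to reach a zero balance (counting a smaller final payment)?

Promo months 1–12 at r₀ = 0%/12 = 0; months 13+ at r₁ = 23%/12 = 0.0191667.
After month 12 (no interest yet): B = £19,617.71 − 12·£1,099.58 = £6,422.75.
Then at r₁ with £1,099.58/mo: n₂ = −ln(1 − r₁·B/P)/ln(1+r₁) ≈ 6.25 → 7 more payments.

19 payments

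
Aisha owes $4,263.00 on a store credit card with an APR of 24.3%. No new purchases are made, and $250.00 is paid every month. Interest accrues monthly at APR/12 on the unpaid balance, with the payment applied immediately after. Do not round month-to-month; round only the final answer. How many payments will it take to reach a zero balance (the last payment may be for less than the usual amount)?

Monthly rate r = 24.3%/12 = 2.025% = 0.02025.
Recurrence: B ← B·(1+r) − $250.00.
Month 1: interest $86.33; balance after payment $4,099.33.
Month 2: interest $83.01; balance after payment $3,932.34.
Closed form: n = −ln(1 − rB₀/P)/ln(1+r) = −ln(0.6547)/ln(1.02025) ≈ 21.129, so the balance reaches zero during payment 22.

22 months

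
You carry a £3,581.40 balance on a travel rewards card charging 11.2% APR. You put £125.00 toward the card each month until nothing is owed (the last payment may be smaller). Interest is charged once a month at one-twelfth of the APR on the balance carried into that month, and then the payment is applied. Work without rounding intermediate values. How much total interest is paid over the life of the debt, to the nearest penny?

Monthly rate r = 11.2%/12 = 0.933333% = 0.00933333.
Payoff takes n = ⌈−ln(1 − rB₀/P)/ln(1+r)⌉ = ⌈33.495⌉ = 34 payments; the last is £62.03.
Total paid = 33·£125.00 + £62.03 = £4,187.03.
Total interest = total paid − principal = £4,187.03 − £3,581.40 = £605.63.

£605.63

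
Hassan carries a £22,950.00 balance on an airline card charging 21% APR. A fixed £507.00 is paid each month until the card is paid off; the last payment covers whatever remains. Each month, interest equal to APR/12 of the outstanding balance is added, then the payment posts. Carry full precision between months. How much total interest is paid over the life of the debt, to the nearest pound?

Monthly rate r = 21%/12 = 1.75% = 0.0175.
Payoff takes n = ⌈−ln(1 − rB₀/P)/ln(1+r)⌉ = ⌈90.554⌉ = 91 payments; the last is £281.88.
Total paid = 90·£507.00 + £281.88 = £45,911.88.
Total interest = total paid − principal = £45,911.88 − £22,950.00 = £22,961.88.

£22,962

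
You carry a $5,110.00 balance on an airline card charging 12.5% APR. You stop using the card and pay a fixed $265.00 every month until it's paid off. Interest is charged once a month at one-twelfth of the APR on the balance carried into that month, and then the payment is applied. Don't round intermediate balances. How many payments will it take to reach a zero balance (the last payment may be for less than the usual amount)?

Monthly rate r = 12.5%/12 = 1.04167% = 0.0104167.
Recurrence: B ← B·(1+r) − $265.00.
Month 1: interest $53.23; balance after payment $4,898.23.
Month 2: interest $51.02; balance after payment $4,684.25.
Closed form: n = −ln(1 − rB₀/P)/ln(1+r) = −ln(0.79914)/ln(1.01042) ≈ 21.638, so the balance reaches zero during payment 22.

22 payments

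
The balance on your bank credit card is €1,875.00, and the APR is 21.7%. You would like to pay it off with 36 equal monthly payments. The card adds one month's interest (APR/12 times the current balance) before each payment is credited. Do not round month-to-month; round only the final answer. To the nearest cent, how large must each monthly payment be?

€71.32

Monthly rate r = 21.7%/12 = 1.80833% = 0.0180833.
Level-payment amortization: P = B₀·r / (1 − (1+r)^(−n)) = 1875.00·0.0180833 / (1 − 1.01808^(−36)).
Denominator 1 − (1+r)^(−36) = 0.475433928.
P = 33.9062 / 0.475433928 ≈ 71.32.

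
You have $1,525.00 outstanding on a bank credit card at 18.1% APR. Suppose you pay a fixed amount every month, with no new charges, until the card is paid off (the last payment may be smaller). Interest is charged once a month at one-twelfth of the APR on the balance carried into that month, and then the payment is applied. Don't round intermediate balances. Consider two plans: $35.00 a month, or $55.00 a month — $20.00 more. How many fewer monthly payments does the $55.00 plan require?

Monthly rate r = 18.1%/12 = 1.50833% = 0.0150833.
At $35.00/mo: n = ⌈−ln(1 − rB₀/P)/ln(1+r)⌉ = 72 payments (last $18.05); total interest = total paid − $1,525.00 = $978.05.
At $55.00/mo: 37 payments (last $10.04); total interest $465.04.
Payments saved = 72 − 37 = 35.

35 fewer payments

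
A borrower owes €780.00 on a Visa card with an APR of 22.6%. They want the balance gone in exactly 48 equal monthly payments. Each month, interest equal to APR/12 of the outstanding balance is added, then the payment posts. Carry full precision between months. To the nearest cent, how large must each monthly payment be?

€24.83

Monthly rate r = 22.6%/12 = 1.88333% = 0.0188333.
Level-payment amortization: P = B₀·r / (1 − (1+r)^(−n)) = 780.00·0.0188333 / (1 − 1.01883^(−48)).
Denominator 1 − (1+r)^(−48) = 0.591634522.
P = 14.69 / 0.591634522 ≈ 24.83.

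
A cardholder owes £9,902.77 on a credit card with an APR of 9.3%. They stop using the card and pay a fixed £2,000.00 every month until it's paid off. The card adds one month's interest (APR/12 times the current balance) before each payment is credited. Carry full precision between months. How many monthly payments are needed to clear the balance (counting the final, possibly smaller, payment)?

Monthly rate r = 9.3%/12 = 0.775% = 0.00775.
Recurrence: B ← B·(1+r) − £2,000.00.
Month 1: interest £76.75; balance after payment £7,979.52.
Month 2: interest £61.84; balance after payment £6,041.36.
Month 3: interest £46.82; balance after payment £4,088.18.
Month 4: interest £31.68; balance after payment £2,119.86.
Month 5: interest £16.43; balance after payment £136.29.
Month 6: interest £1.06; balance after payment £0.00.

6 months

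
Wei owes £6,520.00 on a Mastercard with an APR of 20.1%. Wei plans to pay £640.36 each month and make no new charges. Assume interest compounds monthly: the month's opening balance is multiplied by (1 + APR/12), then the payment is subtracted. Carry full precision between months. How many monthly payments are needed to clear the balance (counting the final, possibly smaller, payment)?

Monthly rate r = 20.1%/12 = 1.675% = 0.01675.
Recurrence: B ← B·(1+r) − £640.36.
Month 1: interest £109.21; balance after payment £5,988.85.
Month 2: interest £100.31; balance after payment £5,448.80.
Closed form: n = −ln(1 − rB₀/P)/ln(1+r) = −ln(0.82946)/ln(1.01675) ≈ 11.257, so the balance reaches zero during payment 12.

12 payments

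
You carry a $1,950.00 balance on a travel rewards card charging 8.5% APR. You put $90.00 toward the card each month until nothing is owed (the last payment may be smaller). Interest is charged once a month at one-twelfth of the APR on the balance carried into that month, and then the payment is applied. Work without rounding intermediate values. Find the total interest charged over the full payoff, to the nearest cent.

$174.52

Monthly rate r = 8.5%/12 = 0.708333% = 0.00708333.
Payoff takes n = ⌈−ln(1 − rB₀/P)/ln(1+r)⌉ = ⌈23.605⌉ = 24 payments; the last is $54.52.
Total paid = 23·$90.00 + $54.52 = $2,124.52.
Total interest = total paid − principal = $2,124.52 − $1,950.00 = $174.52.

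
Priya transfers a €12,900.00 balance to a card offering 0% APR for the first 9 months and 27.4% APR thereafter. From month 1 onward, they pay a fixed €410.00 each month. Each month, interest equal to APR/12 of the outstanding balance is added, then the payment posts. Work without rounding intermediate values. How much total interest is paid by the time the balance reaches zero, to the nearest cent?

€3,853.64

Promo months 1–9 at r₀ = 0%/12 = 0; months 10+ at r₁ = 27.4%/12 = 0.0228333.
After month 9 (no interest yet): B = €12,900.00 − 9·€410.00 = €9,210.00.
Then at r₁ with €410.00/mo: n₂ = −ln(1 − r₁·B/P)/ln(1+r₁) ≈ 31.86 → 32 more payments.
Total paid = 40·€410.00 + €353.64 = €16,753.64; interest = €16,753.64 − €12,900.00 = €3,853.64.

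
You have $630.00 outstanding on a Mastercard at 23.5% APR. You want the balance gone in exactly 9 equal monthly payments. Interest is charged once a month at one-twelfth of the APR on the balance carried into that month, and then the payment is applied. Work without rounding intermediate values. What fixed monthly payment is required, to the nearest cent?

Monthly rate r = 23.5%/12 = 1.95833% = 0.0195833.
Level-payment amortization: P = B₀·r / (1 − (1+r)^(−n)) = 630.00·0.0195833 / (1 − 1.01958^(−9)).
Denominator 1 − (1+r)^(−9) = 0.160162135.
P = 12.3375 / 0.160162135 ≈ 77.03.

$77.03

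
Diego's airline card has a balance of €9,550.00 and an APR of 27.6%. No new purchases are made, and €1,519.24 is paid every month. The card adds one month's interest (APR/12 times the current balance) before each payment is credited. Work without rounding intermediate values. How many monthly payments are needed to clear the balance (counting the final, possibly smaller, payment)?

Monthly rate r = 27.6%/12 = 2.3% = 0.023.
Recurrence: B ← B·(1+r) − €1,519.24.
Month 1: interest €219.65; balance after payment €8,250.41.
Month 2: interest €189.76; balance after payment €6,920.93.
Closed form: n = −ln(1 − rB₀/P)/ln(1+r) = −ln(0.85542)/ln(1.023) ≈ 6.867, so the balance reaches zero during payment 7.

7 payments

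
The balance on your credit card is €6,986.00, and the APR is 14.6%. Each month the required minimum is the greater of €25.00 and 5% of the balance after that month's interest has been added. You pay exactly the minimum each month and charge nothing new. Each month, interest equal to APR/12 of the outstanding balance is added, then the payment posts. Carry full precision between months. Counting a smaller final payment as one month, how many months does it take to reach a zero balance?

91 months

Monthly rate r = 14.6%/12 = 1.21667% = 0.0121667.
While 5% of the post-interest balance exceeds €25.00, each month B ← (B·(1+r))·(1 − 0.05), i.e. B shrinks by the factor (1+r)·0.95 = 0.96156.
This holds for months 1–68. Entering month 69 the balance is €485.93; 5% of the post-interest balance is now below €25.00, so the flat €25.00 minimum applies from here.
From month 69 a fixed €25.00 at rate r clears €485.93 in 23 more payments. Total: 68 + 23 = 91 months.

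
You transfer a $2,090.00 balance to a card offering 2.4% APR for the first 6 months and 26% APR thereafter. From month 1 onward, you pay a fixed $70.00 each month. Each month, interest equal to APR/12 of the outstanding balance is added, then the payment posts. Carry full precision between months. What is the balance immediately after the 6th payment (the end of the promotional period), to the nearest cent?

$1,693.10

Promo months 1–6 at r₀ = 2.4%/12 = 0.002; months 7+ at r₁ = 26%/12 = 0.0216667.
After month 6: iterate B ← B·(1+r₀) − $70.00 for 6 months → $1,693.10.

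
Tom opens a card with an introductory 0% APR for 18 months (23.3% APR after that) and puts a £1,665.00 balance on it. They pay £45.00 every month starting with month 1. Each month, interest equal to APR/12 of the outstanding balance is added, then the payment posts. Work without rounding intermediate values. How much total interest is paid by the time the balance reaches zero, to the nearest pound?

£222

Promo months 1–18 at r₀ = 0%/12 = 0; months 19+ at r₁ = 23.3%/12 = 0.0194167.
After month 18 (no interest yet): B = £1,665.00 − 18·£45.00 = £855.00.
Then at r₁ with £45.00/mo: n₂ = −ln(1 − r₁·B/P)/ln(1+r₁) ≈ 23.94 → 24 more payments.
Total paid = 41·£45.00 + £42.18 = £1,887.18; interest = £1,887.18 − £1,665.00 = £222.18.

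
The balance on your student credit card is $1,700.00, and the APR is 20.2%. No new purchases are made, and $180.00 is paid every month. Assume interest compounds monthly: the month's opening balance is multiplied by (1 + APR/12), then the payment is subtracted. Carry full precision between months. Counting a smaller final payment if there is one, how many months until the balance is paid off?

Monthly rate r = 20.2%/12 = 1.68333% = 0.0168333.
Recurrence: B ← B·(1+r) − $180.00.
Month 1: interest $28.62; balance after payment $1,548.62.
Month 2: interest $26.07; balance after payment $1,394.69.
Closed form: n = −ln(1 − rB₀/P)/ln(1+r) = −ln(0.84102)/ln(1.01683) ≈ 10.372, so the balance reaches zero during payment 11.

11 payments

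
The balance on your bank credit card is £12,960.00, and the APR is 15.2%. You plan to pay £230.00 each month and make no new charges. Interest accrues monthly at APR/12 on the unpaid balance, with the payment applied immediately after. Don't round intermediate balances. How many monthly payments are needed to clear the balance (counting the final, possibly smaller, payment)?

Monthly rate r = 15.2%/12 = 1.26667% = 0.0126667.
Recurrence: B ← B·(1+r) − £230.00.
Month 1: interest £164.16; balance after payment £12,894.16.
Month 2: interest £163.33; balance after payment £12,827.49.
Closed form: n = −ln(1 − rB₀/P)/ln(1+r) = −ln(0.28626)/ln(1.01267) ≈ 99.376, so the balance reaches zero during payment 100.

100 months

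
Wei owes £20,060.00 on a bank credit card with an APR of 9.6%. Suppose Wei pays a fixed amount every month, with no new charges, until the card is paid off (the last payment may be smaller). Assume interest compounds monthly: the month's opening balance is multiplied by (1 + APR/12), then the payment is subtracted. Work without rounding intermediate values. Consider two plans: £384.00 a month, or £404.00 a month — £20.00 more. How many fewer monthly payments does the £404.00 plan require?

Monthly rate r = 9.6%/12 = 0.8% = 0.008.
At £384.00/mo: n = ⌈−ln(1 − rB₀/P)/ln(1+r)⌉ = 68 payments (last £350.68); total interest = total paid − £20,060.00 = £6,018.68.
At £404.00/mo: 64 payments (last £214.42); total interest £5,606.42.
Payments saved = 68 − 64 = 4.

4 fewer payments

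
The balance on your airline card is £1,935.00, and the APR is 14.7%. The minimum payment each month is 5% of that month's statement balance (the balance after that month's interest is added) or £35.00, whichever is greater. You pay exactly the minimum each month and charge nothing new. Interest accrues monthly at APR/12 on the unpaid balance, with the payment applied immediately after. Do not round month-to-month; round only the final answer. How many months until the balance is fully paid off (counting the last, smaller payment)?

50 months

Monthly rate r = 14.7%/12 = 1.225% = 0.01225.
While 5% of the post-interest balance exceeds £35.00, each month B ← (B·(1+r))·(1 − 0.05), i.e. B shrinks by the factor (1+r)·0.95 = 0.96164.
This holds for months 1–27. Entering month 28 the balance is £672.96; 5% of the post-interest balance is now below £35.00, so the flat £35.00 minimum applies from here.
From month 28 a fixed £35.00 at rate r clears £672.96 in 23 more payments. Total: 27 + 23 = 50 months.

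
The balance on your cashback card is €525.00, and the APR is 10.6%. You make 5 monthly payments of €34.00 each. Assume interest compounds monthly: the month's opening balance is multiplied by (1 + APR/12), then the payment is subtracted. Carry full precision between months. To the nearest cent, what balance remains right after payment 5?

Monthly rate r = 10.6%/12 = 0.883333% = 0.00883333.
Each month: B ← B·(1+r) − €34.00.
Month 1: interest €4.64; balance after payment €495.64.
Month 2: interest €4.38; balance after payment €466.02.
Month 3: interest €4.12; balance after payment €436.13.
Month 4: interest €3.85; balance after payment €405.98.
Month 5: interest €3.59; balance after payment €375.57.

€375.57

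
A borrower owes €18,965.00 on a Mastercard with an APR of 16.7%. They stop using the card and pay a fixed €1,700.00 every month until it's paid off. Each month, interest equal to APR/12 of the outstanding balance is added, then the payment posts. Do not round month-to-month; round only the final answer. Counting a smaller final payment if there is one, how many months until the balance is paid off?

Monthly rate r = 16.7%/12 = 1.39167% = 0.0139167.
Recurrence: B ← B·(1+r) − €1,700.00.
Month 1: interest €263.93; balance after payment €17,528.93.
Month 2: interest €243.94; balance after payment €16,072.87.
Closed form: n = −ln(1 − rB₀/P)/ln(1+r) = −ln(0.84475)/ln(1.01392) ≈ 12.208, so the balance reaches zero during payment 13.

13 months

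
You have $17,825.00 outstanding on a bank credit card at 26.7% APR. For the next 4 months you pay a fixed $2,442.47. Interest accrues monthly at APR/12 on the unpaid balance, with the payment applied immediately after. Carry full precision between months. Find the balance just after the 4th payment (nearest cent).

Monthly rate r = 26.7%/12 = 2.225% = 0.02225.
Each month: B ← B·(1+r) − $2,442.47.
Month 1: interest $396.61; balance after payment $15,779.14.
Month 2: interest $351.09; balance after payment $13,687.75.
Month 3: interest $304.55; balance after payment $11,549.83.
Month 4: interest $256.98; balance after payment $9,364.35.

$9,364.35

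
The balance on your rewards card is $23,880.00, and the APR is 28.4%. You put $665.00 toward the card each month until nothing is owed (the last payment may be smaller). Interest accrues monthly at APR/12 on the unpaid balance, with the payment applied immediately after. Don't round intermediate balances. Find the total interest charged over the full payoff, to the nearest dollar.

Monthly rate r = 28.4%/12 = 2.36667% = 0.0236667.
Payoff takes n = ⌈−ln(1 − rB₀/P)/ln(1+r)⌉ = ⌈81.066⌉ = 82 payments; the last is $44.58.
Total paid = 81·$665.00 + $44.58 = $53,909.58.
Total interest = total paid − principal = $53,909.58 − $23,880.00 = $30,029.58.

$30,030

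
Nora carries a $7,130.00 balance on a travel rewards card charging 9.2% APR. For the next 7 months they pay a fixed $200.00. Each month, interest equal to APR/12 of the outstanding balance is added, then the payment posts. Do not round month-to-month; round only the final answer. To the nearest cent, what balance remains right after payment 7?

Monthly rate r = 9.2%/12 = 0.766667% = 0.00766667.
Each month: B ← B·(1+r) − $200.00.
Month 1: interest $54.66; balance after payment $6,984.66.
Month 2: interest $53.55; balance after payment $6,838.21.
Month 3: interest $52.43; balance after payment $6,690.64.
Month 4: interest $51.29; balance after payment $6,541.93.
Month 5: interest $50.15; balance after payment $6,392.09.
Month 6: interest $49.01; balance after payment $6,241.09.
Month 7: interest $47.85; balance after payment $6,088.94.

$6,088.94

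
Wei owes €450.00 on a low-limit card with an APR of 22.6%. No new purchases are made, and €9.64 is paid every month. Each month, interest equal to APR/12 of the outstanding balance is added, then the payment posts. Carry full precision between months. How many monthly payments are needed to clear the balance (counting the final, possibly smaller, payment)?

114 payments

Monthly rate r = 22.6%/12 = 1.88333% = 0.0188333.
Recurrence: B ← B·(1+r) − €9.64.
Month 1: interest €8.47; balance after payment €448.84.
Month 2: interest €8.45; balance after payment €447.65.
Closed form: n = −ln(1 − rB₀/P)/ln(1+r) = −ln(0.12085)/ln(1.01883) ≈ 113.259, so the balance reaches zero during payment 114.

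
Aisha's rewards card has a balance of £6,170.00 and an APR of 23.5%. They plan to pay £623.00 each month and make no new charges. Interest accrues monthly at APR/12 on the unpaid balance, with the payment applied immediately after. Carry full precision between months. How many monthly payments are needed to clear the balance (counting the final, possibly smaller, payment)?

Monthly rate r = 23.5%/12 = 1.95833% = 0.0195833.
Recurrence: B ← B·(1+r) − £623.00.
Month 1: interest £120.83; balance after payment £5,667.83.
Month 2: interest £110.99; balance after payment £5,155.82.
Closed form: n = −ln(1 − rB₀/P)/ln(1+r) = −ln(0.80605)/ln(1.01958) ≈ 11.117, so the balance reaches zero during payment 12.

12 months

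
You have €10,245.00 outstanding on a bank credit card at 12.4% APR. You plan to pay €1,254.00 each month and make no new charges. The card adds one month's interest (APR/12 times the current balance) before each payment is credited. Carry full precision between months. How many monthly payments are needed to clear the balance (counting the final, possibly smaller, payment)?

Monthly rate r = 12.4%/12 = 1.03333% = 0.0103333.
Recurrence: B ← B·(1+r) − €1,254.00.
Month 1: interest €105.86; balance after payment €9,096.86.
Month 2: interest €94.00; balance after payment €7,936.87.
Closed form: n = −ln(1 − rB₀/P)/ln(1+r) = −ln(0.91558)/ln(1.01033) ≈ 8.579, so the balance reaches zero during payment 9.

9 payments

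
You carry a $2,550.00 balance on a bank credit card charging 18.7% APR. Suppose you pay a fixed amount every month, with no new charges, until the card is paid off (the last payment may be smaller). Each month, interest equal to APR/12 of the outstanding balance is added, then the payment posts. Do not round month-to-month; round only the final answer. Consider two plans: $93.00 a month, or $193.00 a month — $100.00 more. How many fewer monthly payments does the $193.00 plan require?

Monthly rate r = 18.7%/12 = 1.55833% = 0.0155833.
At $93.00/mo: n = ⌈−ln(1 − rB₀/P)/ln(1+r)⌉ = 37 payments (last $4.20); total interest = total paid − $2,550.00 = $802.20.
At $193.00/mo: 15 payments (last $175.53); total interest $327.53.
Payments saved = 37 − 15 = 22.

22 fewer payments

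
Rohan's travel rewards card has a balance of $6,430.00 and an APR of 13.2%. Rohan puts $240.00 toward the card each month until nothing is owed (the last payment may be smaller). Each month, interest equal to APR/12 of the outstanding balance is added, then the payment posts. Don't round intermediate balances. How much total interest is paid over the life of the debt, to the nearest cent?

$1,229.61

Monthly rate r = 13.2%/12 = 1.1% = 0.011.
Payoff takes n = ⌈−ln(1 − rB₀/P)/ln(1+r)⌉ = ⌈31.915⌉ = 32 payments; the last is $219.61.
Total paid = 31·$240.00 + $219.61 = $7,659.61.
Total interest = total paid − principal = $7,659.61 − $6,430.00 = $1,229.61.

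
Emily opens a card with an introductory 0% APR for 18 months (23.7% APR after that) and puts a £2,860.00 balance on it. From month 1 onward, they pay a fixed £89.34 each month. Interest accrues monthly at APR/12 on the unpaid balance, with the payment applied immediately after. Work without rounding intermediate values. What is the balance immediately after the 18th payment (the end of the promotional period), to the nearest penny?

£1,251.88

Promo months 1–18 at r₀ = 0%/12 = 0; months 19+ at r₁ = 23.7%/12 = 0.01975.
After month 18 (no interest yet): B = £2,860.00 − 18·£89.34 = £1,251.88.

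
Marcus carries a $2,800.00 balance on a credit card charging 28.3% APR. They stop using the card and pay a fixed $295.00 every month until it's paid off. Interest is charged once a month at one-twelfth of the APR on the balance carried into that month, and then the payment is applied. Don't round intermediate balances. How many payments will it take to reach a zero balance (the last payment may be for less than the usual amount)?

11 months

Monthly rate r = 28.3%/12 = 2.35833% = 0.0235833.
Recurrence: B ← B·(1+r) − $295.00.
Month 1: interest $66.03; balance after payment $2,571.03.
Month 2: interest $60.63; balance after payment $2,336.67.
Closed form: n = −ln(1 − rB₀/P)/ln(1+r) = −ln(0.77616)/ln(1.02358) ≈ 10.871, so the balance reaches zero during payment 11.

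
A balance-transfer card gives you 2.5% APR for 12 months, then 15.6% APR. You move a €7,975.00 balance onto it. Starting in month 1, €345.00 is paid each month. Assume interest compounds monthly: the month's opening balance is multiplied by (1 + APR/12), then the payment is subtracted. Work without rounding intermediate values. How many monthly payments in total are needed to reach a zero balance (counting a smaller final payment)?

25 payments

Promo months 1–12 at r₀ = 2.5%/12 = 0.00208333; months 13+ at r₁ = 15.6%/12 = 0.013.
After month 12: iterate B ← B·(1+r₀) − €345.00 for 12 months → €3,988.91.
Then at r₁ with €345.00/mo: n₂ = −ln(1 − r₁·B/P)/ln(1+r₁) ≈ 12.61 → 13 more payments.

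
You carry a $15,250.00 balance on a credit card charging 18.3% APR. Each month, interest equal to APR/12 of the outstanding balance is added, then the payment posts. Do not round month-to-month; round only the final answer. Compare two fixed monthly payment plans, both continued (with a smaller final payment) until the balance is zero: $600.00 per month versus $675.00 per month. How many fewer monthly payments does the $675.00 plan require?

5 fewer payments

Monthly rate r = 18.3%/12 = 1.525% = 0.01525.
At $600.00/mo: n = ⌈−ln(1 − rB₀/P)/ln(1+r)⌉ = 33 payments (last $241.33); total interest = total paid − $15,250.00 = $4,191.33.
At $675.00/mo: 28 payments (last $614.61); total interest $3,589.61.
Payments saved = 33 − 28 = 5.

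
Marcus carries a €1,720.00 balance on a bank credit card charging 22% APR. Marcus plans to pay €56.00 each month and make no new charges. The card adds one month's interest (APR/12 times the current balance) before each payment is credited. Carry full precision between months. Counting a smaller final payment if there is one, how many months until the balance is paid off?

Monthly rate r = 22%/12 = 1.83333% = 0.0183333.
Recurrence: B ← B·(1+r) − €56.00.
Month 1: interest €31.53; balance after payment €1,695.53.
Month 2: interest €31.08; balance after payment €1,670.62.
Closed form: n = −ln(1 − rB₀/P)/ln(1+r) = −ln(0.4369)/ln(1.01833) ≈ 45.579, so the balance reaches zero during payment 46.

46 payments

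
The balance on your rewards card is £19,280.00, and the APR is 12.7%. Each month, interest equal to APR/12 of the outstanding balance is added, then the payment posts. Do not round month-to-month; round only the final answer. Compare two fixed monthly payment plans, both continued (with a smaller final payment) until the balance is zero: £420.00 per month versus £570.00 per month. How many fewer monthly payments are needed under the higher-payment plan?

Monthly rate r = 12.7%/12 = 1.05833% = 0.0105833.
At £420.00/mo: n = ⌈−ln(1 − rB₀/P)/ln(1+r)⌉ = 64 payments (last £77.96); total interest = total paid − £19,280.00 = £7,257.96.
At £570.00/mo: 43 payments (last £52.56); total interest £4,712.56.
Payments saved = 64 − 43 = 21.

21 fewer payments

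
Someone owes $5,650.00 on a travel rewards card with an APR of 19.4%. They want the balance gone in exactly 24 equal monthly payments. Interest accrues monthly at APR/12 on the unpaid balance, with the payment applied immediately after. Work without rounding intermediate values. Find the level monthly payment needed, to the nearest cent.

Monthly rate r = 19.4%/12 = 1.61667% = 0.0161667.
Level-payment amortization: P = B₀·r / (1 − (1+r)^(−n)) = 5650.00·0.0161667 / (1 − 1.01617^(−24)).
Denominator 1 − (1+r)^(−24) = 0.319479318.
P = 91.3417 / 0.319479318 ≈ 285.91.

$285.91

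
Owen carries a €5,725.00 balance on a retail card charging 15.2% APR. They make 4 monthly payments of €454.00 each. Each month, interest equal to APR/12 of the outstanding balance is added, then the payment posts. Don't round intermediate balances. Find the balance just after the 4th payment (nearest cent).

Monthly rate r = 15.2%/12 = 1.26667% = 0.0126667.
Each month: B ← B·(1+r) − €454.00.
Month 1: interest €72.52; balance after payment €5,343.52.
Month 2: interest €67.68; balance after payment €4,957.20.
Month 3: interest €62.79; balance after payment €4,565.99.
Month 4: interest €57.84; balance after payment €4,169.83.

€4,169.83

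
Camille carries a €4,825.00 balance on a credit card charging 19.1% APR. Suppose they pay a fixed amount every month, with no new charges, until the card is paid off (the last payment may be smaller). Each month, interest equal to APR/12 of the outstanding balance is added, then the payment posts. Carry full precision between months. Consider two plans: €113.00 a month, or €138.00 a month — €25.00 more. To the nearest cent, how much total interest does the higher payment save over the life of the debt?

Monthly rate r = 19.1%/12 = 1.59167% = 0.0159167.
At €113.00/mo: n = ⌈−ln(1 − rB₀/P)/ln(1+r)⌉ = 73 payments (last €9.34); total interest = total paid − €4,825.00 = €3,320.34.
At €138.00/mo: 52 payments (last €67.69); total interest €2,280.69.
Interest saved = €3,320.34 − €2,280.69 = €1,039.65.

€1,039.65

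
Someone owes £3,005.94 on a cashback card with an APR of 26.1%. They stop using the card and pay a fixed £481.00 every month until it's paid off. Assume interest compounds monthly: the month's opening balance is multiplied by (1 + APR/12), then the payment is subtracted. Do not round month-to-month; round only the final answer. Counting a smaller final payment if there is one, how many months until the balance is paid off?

7 payments

Monthly rate r = 26.1%/12 = 2.175% = 0.02175.
Recurrence: B ← B·(1+r) − £481.00.
Month 1: interest £65.38; balance after payment £2,590.32.
Month 2: interest £56.34; balance after payment £2,165.66.
Closed form: n = −ln(1 − rB₀/P)/ln(1+r) = −ln(0.86408)/ln(1.02175) ≈ 6.790, so the balance reaches zero during payment 7.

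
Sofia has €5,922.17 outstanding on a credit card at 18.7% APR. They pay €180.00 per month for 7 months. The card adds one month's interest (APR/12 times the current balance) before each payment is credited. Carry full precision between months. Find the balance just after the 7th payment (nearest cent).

€5,278.72

Monthly rate r = 18.7%/12 = 1.55833% = 0.0155833.
Each month: B ← B·(1+r) − €180.00.
Month 1: interest €92.29; balance after payment €5,834.46.
Month 2: interest €90.92; balance after payment €5,745.38.
Month 3: interest €89.53; balance after payment €5,654.91.
Month 4: interest €88.12; balance after payment €5,563.03.
Month 5: interest €86.69; balance after payment €5,469.72.
Month 6: interest €85.24; balance after payment €5,374.96.
Month 7: interest €83.76; balance after payment €5,278.72.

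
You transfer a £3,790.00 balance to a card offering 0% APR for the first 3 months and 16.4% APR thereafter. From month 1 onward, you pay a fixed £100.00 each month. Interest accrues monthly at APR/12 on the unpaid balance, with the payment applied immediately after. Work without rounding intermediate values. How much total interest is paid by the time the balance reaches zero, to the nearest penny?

£1,284.73

Promo months 1–3 at r₀ = 0%/12 = 0; months 4+ at r₁ = 16.4%/12 = 0.0136667.
After month 3 (no interest yet): B = £3,790.00 − 3·£100.00 = £3,490.00.
Then at r₁ with £100.00/mo: n₂ = −ln(1 − r₁·B/P)/ln(1+r₁) ≈ 47.75 → 48 more payments.
Total paid = 50·£100.00 + £74.73 = £5,074.73; interest = £5,074.73 − £3,790.00 = £1,284.73.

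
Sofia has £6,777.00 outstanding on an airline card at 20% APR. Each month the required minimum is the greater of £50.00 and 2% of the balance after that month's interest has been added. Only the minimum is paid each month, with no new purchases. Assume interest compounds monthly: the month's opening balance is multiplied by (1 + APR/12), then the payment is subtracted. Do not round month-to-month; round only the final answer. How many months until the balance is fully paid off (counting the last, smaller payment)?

Monthly rate r = 20%/12 = 1.66667% = 0.0166667.
While 2% of the post-interest balance exceeds £50.00, each month B ← (B·(1+r))·(1 − 0.02), i.e. B shrinks by the factor (1+r)·0.98 = 0.99633.
This holds for months 1–276. Entering month 277 the balance is £2,458.80; 2% of the post-interest balance is now below £50.00, so the flat £50.00 minimum applies from here.
From month 277 a fixed £50.00 at rate r clears £2,458.80 in 104 more payments. Total: 276 + 104 = 380 months.

380 months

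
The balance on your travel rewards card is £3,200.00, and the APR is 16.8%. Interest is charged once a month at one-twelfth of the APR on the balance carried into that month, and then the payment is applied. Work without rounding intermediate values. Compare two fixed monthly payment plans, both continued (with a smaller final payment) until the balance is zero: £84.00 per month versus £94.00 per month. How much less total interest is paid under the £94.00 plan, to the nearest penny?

£227.51

Monthly rate r = 16.8%/12 = 1.4% = 0.014.
At £84.00/mo: n = ⌈−ln(1 − rB₀/P)/ln(1+r)⌉ = 55 payments (last £68.86); total interest = total paid − £3,200.00 = £1,404.86.
At £94.00/mo: 47 payments (last £53.35); total interest £1,177.35.
Interest saved = £1,404.86 − £1,177.35 = £227.51.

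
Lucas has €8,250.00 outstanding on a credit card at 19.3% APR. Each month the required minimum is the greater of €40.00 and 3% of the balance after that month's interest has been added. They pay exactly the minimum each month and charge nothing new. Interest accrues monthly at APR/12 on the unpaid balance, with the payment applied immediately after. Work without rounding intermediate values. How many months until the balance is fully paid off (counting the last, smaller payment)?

Monthly rate r = 19.3%/12 = 1.60833% = 0.0160833.
While 3% of the post-interest balance exceeds €40.00, each month B ← (B·(1+r))·(1 − 0.03), i.e. B shrinks by the factor (1+r)·0.97 = 0.9856.
This holds for months 1–127. Entering month 128 the balance is €1,307.64; 3% of the post-interest balance is now below €40.00, so the flat €40.00 minimum applies from here.
From month 128 a fixed €40.00 at rate r clears €1,307.64 in 47 more payments. Total: 127 + 47 = 174 months.

174 months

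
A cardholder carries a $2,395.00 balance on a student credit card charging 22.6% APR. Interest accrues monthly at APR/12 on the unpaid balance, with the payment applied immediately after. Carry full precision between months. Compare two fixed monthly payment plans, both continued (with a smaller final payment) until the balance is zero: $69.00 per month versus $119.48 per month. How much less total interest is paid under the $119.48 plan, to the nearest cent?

Monthly rate r = 22.6%/12 = 1.88333% = 0.0188333.
At $69.00/mo: n = ⌈−ln(1 − rB₀/P)/ln(1+r)⌉ = 57 payments (last $57.83); total interest = total paid − $2,395.00 = $1,526.83.
At $119.48/mo: 26 payments (last $48.85); total interest $640.85.
Interest saved = $1,526.83 − $640.85 = $885.98.

$885.98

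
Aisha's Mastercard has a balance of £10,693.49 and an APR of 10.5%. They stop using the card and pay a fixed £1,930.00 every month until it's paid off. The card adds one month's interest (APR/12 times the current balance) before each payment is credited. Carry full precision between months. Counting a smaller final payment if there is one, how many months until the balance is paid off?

Monthly rate r = 10.5%/12 = 0.875% = 0.00875.
Recurrence: B ← B·(1+r) − £1,930.00.
Month 1: interest £93.57; balance after payment £8,857.06.
Month 2: interest £77.50; balance after payment £7,004.56.
Month 3: interest £61.29; balance after payment £5,135.85.
Month 4: interest £44.94; balance after payment £3,250.79.
Month 5: interest £28.44; balance after payment £1,349.23.
Month 6: interest £11.81; balance after payment £0.00.

6 months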